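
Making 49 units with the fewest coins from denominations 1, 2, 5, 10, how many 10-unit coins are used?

4

Use the largest denomination that fits, subtract, and repeat.
49 = 4×10 + 1×5 + 2×2
Count of 10: 4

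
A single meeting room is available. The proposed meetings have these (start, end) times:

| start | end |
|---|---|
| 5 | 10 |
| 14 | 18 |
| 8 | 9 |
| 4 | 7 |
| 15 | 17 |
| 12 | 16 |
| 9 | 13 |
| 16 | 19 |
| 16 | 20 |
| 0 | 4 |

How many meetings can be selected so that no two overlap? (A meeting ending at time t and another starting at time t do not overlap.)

By end time: (0,4), (4,7), (8,9), (5,10), (9,13), (12,16), (15,17), (14,18), (16,19), (16,20).
Pick (0,4); next start ≥ 4 → (4,7); next start ≥ 7 → (8,9); next start ≥ 9 → (9,13); next start ≥ 13 → (15,17).
Selected 5 meetings.

5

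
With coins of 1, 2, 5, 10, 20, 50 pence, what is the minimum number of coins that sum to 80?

80 − 1×50→30 − 1×20→10 − 1×10→0
Total coins = 1 + 1 + 1 = 3

3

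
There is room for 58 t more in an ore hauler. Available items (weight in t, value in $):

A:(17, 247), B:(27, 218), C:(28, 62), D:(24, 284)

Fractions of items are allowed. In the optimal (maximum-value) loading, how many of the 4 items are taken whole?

2

Sort by value per unit weight and fill in that order.
Ratios (sorted): A 14.53, D 11.83, B 8.07, C 2.21
take A (17 @ 247); take D (24 @ 284); take 17/27 of B → 137.26. Capacity used 58/58.
2 item(s) taken whole; one partial (take 17/27 of B).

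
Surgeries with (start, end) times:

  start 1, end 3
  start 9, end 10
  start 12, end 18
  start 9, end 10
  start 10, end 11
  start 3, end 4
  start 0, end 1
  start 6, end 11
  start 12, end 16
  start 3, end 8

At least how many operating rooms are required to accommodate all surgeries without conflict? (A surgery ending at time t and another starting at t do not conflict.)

3

starts: [0, 1, 3, 3, 6, 9, 9, 10, 12, 12]
ends:   [1, 3, 4, 8, 10, 10, 11, 11, 16, 18]
s0→1 e1→0 s1→1 e3→0 s3→1 s3→2 e4→1 s6→2 e8→1 s9→2 s9→3  — peak 3.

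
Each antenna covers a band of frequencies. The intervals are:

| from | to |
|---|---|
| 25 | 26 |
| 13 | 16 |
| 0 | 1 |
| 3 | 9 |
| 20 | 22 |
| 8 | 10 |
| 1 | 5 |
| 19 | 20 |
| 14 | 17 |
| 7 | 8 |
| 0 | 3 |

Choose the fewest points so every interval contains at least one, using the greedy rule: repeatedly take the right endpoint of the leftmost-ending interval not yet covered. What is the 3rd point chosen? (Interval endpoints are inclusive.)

By right end: [0,1]  [0,3]  [1,5]  [7,8]  [3,9]  [8,10]  [13,16]  [14,17]  [19,20]  [20,22]  [25,26]
[0,1] uncovered → point at 1; [7,8] uncovered → point at 8; [13,16] uncovered → point at 16; [19,20] uncovered → point at 20; [25,26] uncovered → point at 26.
Points: 1, 8, 16, 20, 26 (5 total).

16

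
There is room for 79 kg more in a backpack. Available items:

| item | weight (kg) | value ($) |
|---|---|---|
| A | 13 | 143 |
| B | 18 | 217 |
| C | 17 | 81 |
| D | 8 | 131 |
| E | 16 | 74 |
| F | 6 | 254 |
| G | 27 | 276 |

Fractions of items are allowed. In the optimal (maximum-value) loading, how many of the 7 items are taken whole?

Ratios (sorted): F 42.33, D 16.38, B 12.06, A 11.00, G 10.22, C 4.76, E 4.62
take F (6 @ 254); take D (8 @ 131); take B (18 @ 217); take A (13 @ 143); take G (27 @ 276); take 7/17 of C → 33.35. Capacity used 79/79.
5 item(s) taken whole; one partial (take 7/17 of C).

5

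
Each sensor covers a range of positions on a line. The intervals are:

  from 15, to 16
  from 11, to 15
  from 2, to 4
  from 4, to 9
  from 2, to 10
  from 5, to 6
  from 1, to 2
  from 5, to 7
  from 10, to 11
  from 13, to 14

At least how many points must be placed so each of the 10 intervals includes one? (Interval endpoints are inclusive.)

Sorted: [1,2] [2,4] [5,6] [5,7] [4,9] [2,10] [10,11] [13,14] [11,15] [15,16]
{[1,2],[2,4]} hit by 2; {[5,6],[5,7],[4,9],[2,10]} hit by 6; {[10,11]} hit by 11; {[13,14],[11,15]} hit by 14; {[15,16]} hit by 16.
Points: 2, 6, 11, 14, 16 (5 total).

5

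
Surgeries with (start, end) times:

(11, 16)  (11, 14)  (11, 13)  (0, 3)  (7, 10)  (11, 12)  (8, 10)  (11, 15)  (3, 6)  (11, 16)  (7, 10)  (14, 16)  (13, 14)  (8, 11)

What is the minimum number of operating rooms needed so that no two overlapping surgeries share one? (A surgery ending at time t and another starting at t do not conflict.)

The answer is the maximum number of intervals overlapping at any instant.
starts: [0, 3, 7, 7, 8, 8, 11, 11, 11, 11, 11, 11, 13, 14]
ends:   [3, 6, 10, 10, 10, 11, 12, 13, 14, 14, 15, 16, 16, 16]
s0→1 e3→0 s3→1 e6→0 s7→1 s7→2 s8→3 s8→4 e10→3 e10→2 e10→1 e11→0 s11→1 s11→2 s11→3 s11→4 s11→5 s11→6  — peak 6.

6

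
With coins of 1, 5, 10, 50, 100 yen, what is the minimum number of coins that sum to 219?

8

Use the largest denomination that fits, subtract, and repeat.
219 − 2×100→19 − 1×10→9 − 1×5→4 − 4×1→0
Total coins = 2 + 1 + 1 + 4 = 8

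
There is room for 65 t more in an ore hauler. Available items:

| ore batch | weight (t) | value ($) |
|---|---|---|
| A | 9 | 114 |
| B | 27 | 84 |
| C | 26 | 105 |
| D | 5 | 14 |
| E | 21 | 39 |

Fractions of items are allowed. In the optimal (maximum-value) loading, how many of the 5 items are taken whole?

Greedy by value/weight ratio, highest first.
Order: A (114/9=12.67) > C (105/26=4.04) > B (84/27=3.11) > D (14/5=2.80) > E (39/21=1.86)
Fill: take A (9 @ 114) → take C (26 @ 105) → take B (27 @ 84) → take 3/5 of D → 8.40; 65/65 used.
3 item(s) taken whole; one partial (take 3/5 of D).

3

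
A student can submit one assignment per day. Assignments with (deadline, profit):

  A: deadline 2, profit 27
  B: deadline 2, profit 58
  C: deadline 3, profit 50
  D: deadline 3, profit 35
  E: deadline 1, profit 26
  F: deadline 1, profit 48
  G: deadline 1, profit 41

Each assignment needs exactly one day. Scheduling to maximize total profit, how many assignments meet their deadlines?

3

Sort by profit descending; place each in the latest free slot ≤ its deadline.
Profit order: B=58 C=50 F=48 G=41 D=35 A=27 E=26
Assign: B→slot 2, C→slot 3, F→slot 1, G skipped, D skipped, A skipped, E skipped.
Slots: [1:F] [2:B] [3:C]
3 of 7 scheduled.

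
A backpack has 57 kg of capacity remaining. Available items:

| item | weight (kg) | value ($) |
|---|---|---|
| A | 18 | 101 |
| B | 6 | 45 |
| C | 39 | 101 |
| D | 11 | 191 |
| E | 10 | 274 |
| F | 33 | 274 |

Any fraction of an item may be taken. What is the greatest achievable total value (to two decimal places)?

761.50

Sort by value per unit weight and fill in that order.
Order: E (274/10=27.40) > D (191/11=17.36) > F (274/33=8.30) > B (45/6=7.50) > A (101/18=5.61) > C (101/39=2.59)
Fill: take E (10 @ 274) → take D (11 @ 191) → take F (33 @ 274) → take 3/6 of B → 22.50; 57/57 used.
Total value = 761.50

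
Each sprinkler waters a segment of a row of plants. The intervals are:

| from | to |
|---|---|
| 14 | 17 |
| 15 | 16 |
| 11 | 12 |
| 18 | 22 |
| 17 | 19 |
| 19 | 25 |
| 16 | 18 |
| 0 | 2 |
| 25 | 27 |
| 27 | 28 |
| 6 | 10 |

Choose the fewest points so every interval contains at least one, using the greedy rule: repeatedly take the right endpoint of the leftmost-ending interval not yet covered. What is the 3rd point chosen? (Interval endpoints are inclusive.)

12

Sort by right endpoint; whenever an interval is uncovered, place a point at its right end.
Sorted: [0,2] [6,10] [11,12] [15,16] [14,17] [16,18] [17,19] [18,22] [19,25] [25,27] [27,28]
{[0,2]} hit by 2; {[6,10]} hit by 10; {[11,12]} hit by 12; {[15,16],[14,17],[16,18]} hit by 16; {[17,19],[18,22],[19,25]} hit by 19; {[25,27],[27,28]} hit by 27.
Points: 2, 10, 12, 16, 19, 27 (6 total).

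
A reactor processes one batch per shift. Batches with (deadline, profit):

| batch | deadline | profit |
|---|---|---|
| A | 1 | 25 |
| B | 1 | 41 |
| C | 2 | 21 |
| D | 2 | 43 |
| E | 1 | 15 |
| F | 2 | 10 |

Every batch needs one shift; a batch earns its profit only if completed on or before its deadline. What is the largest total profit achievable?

84

Sort by profit descending; place each in the latest free slot ≤ its deadline.
By profit: D(d2,43), B(d1,41), A(d1,25), C(d2,21), E(d1,15), F(d2,10)
D→slot 2; B→slot 1; A skipped; C skipped; E skipped; F skipped.
Profit = 41 + 43 = 84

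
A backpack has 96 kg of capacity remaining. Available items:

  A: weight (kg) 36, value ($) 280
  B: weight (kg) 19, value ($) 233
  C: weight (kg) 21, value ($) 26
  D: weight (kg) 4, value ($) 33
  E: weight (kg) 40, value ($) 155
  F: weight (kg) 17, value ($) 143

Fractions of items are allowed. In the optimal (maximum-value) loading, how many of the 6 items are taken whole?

Ratios (sorted): B 12.26, F 8.41, D 8.25, A 7.78, E 3.88, C 1.24
take B (19 @ 233); take F (17 @ 143); take D (4 @ 33); take A (36 @ 280); take 20/40 of E → 77.50. Capacity used 96/96.
4 item(s) taken whole; one partial (take 20/40 of E).

4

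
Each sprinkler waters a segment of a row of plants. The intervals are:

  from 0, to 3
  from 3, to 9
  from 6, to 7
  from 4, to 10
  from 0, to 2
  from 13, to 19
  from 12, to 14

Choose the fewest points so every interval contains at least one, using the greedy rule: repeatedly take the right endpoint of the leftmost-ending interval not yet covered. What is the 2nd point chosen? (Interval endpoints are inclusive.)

7

Sorted: [0,2] [0,3] [6,7] [3,9] [4,10] [12,14] [13,19]
{[0,2],[0,3]} hit by 2; {[6,7],[3,9],[4,10]} hit by 7; {[12,14],[13,19]} hit by 14.
Points: 2, 7, 14 (3 total).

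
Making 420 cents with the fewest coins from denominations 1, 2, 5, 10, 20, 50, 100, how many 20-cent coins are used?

1

420 = 4×100 + 1×20
Count of 20: 1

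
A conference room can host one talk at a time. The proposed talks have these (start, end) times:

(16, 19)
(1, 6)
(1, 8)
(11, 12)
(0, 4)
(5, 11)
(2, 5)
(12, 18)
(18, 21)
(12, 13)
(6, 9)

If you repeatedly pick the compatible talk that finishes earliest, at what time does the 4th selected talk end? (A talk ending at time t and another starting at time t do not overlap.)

Sort by end time and greedily take each interval whose start is ≥ the last chosen end.
Sorted by end: (0,4)  (2,5)  (1,6)  (1,8)  (6,9)  (5,11)  (11,12)  (12,13)  (12,18)  (16,19)  (18,21)
take (0,4); skip (1,8); take (6,9); take (11,12); take (12,13); take (16,19).
Selected: (0,4) (6,9) (11,12) (12,13) (16,19)

13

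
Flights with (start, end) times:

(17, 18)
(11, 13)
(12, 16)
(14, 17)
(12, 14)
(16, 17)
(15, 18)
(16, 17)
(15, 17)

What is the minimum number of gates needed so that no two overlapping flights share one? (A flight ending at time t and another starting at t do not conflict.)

5

Events (time:±→running): 11:+→1 12:+→2 12:+→3 13:-→2 14:-→1 14:+→2 15:+→3 15:+→4 16:-→3 16:+→4 16:+→5 … peak 5.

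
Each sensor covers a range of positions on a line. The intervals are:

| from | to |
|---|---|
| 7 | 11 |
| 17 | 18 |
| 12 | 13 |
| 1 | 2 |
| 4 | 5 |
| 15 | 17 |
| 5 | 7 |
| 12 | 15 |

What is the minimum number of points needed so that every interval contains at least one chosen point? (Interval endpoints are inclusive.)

5

Sort by right endpoint; whenever an interval is uncovered, place a point at its right end.
By right end: [1,2]  [4,5]  [5,7]  [7,11]  [12,13]  [12,15]  [15,17]  [17,18]
[1,2] uncovered → point at 2; [4,5] uncovered → point at 5; [7,11] uncovered → point at 11; [12,13] uncovered → point at 13; [15,17] uncovered → point at 17.
Points: 2, 5, 11, 13, 17 (5 total).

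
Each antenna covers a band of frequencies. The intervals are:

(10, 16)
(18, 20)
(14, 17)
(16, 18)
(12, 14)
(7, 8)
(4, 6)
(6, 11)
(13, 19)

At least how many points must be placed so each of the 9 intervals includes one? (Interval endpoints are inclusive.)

Sorted: [4,6] [7,8] [6,11] [12,14] [10,16] [14,17] [16,18] [13,19] [18,20]
{[4,6]} hit by 6; {[7,8],[6,11]} hit by 8; {[12,14],[10,16],[14,17]} hit by 14; {[16,18],[13,19],[18,20]} hit by 18.
Points: 6, 8, 14, 18 (4 total).

4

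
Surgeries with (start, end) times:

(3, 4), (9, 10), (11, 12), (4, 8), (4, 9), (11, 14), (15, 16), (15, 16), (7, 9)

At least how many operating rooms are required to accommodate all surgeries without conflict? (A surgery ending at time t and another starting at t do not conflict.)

Events (time:±→running): 3:+→1 4:-→0 4:+→1 4:+→2 7:+→3 … peak 3.

3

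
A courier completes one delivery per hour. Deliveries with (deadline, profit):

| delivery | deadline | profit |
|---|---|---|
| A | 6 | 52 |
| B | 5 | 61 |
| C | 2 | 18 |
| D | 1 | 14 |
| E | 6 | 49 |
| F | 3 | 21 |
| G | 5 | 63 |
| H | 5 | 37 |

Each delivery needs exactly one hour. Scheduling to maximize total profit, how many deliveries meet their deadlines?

6

Sort by profit descending; place each in the latest free slot ≤ its deadline.
Profit order: G=63 B=61 A=52 E=49 H=37 F=21 C=18 D=14
Assign: G→slot 5, B→slot 4, A→slot 6, E→slot 3, H→slot 2, F→slot 1, C skipped, D skipped.
Slots: [1:F] [2:H] [3:E] [4:B] [5:G] [6:A]
6 of 8 scheduled.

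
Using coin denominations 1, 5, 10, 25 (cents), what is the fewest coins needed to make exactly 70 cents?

70 − 2×25→20 − 2×10→0
Total coins = 2 + 2 = 4

4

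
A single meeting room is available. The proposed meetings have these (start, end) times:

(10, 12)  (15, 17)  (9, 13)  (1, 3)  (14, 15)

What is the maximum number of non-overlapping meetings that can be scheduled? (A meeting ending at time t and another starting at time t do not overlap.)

Sorted by end: (1,3)  (10,12)  (9,13)  (14,15)  (15,17)
take (1,3); take (10,12); take (14,15); take (15,17).
Selected 4 meetings.

4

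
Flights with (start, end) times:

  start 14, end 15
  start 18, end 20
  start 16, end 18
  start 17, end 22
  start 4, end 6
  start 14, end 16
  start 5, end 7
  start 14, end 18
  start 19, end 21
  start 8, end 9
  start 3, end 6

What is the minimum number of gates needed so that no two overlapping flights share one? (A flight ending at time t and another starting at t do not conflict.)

The answer is the maximum number of intervals overlapping at any instant.
starts: [3, 4, 5, 8, 14, 14, 14, 16, 17, 18, 19]
ends:   [6, 6, 7, 9, 15, 16, 18, 18, 20, 21, 22]
s3→1 s4→2 s5→3  — peak 3.

3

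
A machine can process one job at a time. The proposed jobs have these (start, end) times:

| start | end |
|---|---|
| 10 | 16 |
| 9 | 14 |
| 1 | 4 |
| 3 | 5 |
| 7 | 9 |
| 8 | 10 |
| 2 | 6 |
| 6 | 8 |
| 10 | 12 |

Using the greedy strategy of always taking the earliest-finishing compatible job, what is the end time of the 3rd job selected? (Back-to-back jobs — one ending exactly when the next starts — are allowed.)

Greedy by earliest finish: after sorting by end time, pick each interval compatible with the last pick.
Sorted by end: (1,4)  (3,5)  (2,6)  (6,8)  (7,9)  (8,10)  (10,12)  (9,14)  (10,16)
take (1,4); skip (2,6); take (6,8); take (8,10); take (10,12).
Selected: (1,4) (6,8) (8,10) (10,12)

10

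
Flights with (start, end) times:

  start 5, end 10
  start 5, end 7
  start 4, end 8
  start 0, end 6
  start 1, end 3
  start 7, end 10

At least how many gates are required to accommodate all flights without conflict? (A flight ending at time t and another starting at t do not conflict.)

4

starts: [0, 1, 4, 5, 5, 7]
ends:   [3, 6, 7, 8, 10, 10]
s0→1 s1→2 e3→1 s4→2 s5→3 s5→4  — peak 4.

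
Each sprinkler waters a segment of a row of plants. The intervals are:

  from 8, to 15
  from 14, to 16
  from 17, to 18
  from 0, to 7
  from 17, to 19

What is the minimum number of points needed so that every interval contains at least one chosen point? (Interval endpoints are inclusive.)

3

Process intervals by earliest right end; each time one isn't hit yet, stab at its right endpoint.
By right end: [0,7]  [8,15]  [14,16]  [17,18]  [17,19]
[0,7] uncovered → point at 7; [8,15] uncovered → point at 15; [17,18] uncovered → point at 18.
Points: 7, 15, 18 (3 total).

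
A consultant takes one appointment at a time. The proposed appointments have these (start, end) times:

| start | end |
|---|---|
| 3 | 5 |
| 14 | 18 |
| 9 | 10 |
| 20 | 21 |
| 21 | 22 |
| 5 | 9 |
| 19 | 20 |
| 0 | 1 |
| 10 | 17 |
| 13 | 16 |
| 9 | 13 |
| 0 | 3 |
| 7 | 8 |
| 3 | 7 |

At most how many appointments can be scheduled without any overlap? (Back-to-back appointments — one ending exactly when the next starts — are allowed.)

Sort by end time and greedily take each interval whose start is ≥ the last chosen end.
Sorted by end: (0,1)  (0,3)  (3,5)  (3,7)  (7,8)  (5,9)  (9,10)  (9,13)  (13,16)  (10,17)  (14,18)  (19,20)  (20,21)  (21,22)
take (0,1); skip (0,3); take (3,5); take (7,8); skip (5,9); take (9,10); take (13,16); skip (14,18); take (19,20); take (20,21); take (21,22).
Selected 8 appointments.

8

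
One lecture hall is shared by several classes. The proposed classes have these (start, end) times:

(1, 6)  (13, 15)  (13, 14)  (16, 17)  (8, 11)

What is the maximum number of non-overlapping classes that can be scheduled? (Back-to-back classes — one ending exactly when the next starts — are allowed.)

4

By end time: (1,6), (8,11), (13,14), (13,15), (16,17).
Pick (1,6); next start ≥ 6 → (8,11); next start ≥ 11 → (13,14); next start ≥ 14 → (16,17).
Selected 4 classes.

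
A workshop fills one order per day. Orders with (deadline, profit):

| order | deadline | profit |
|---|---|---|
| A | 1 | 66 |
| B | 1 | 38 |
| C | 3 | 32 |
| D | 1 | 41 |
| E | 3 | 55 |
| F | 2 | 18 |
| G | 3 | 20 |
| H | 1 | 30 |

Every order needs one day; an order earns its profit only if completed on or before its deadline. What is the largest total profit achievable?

153

Take jobs in profit order; each goes to the latest open slot no later than its deadline.
By profit: A(d1,66), E(d3,55), D(d1,41), B(d1,38), C(d3,32), H(d1,30), G(d3,20), F(d2,18)
A→slot 1; E→slot 3; D skipped; B skipped; C→slot 2; H skipped; G skipped; F skipped.
Profit = 66 + 32 + 55 = 153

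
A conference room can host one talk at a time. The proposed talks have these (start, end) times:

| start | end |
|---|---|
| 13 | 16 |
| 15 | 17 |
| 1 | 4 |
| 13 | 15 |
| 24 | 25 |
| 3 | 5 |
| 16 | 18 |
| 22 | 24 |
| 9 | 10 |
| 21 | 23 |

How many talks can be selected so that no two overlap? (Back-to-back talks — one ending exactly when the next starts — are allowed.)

Sort by end time and greedily take each interval whose start is ≥ the last chosen end.
By end time: (1,4), (3,5), (9,10), (13,15), (13,16), (15,17), (16,18), (21,23), (22,24), (24,25).
Pick (1,4); next start ≥ 4 → (9,10); next start ≥ 10 → (13,15); next start ≥ 15 → (15,17); next start ≥ 17 → (21,23); next start ≥ 23 → (24,25).
Selected 6 talks.

6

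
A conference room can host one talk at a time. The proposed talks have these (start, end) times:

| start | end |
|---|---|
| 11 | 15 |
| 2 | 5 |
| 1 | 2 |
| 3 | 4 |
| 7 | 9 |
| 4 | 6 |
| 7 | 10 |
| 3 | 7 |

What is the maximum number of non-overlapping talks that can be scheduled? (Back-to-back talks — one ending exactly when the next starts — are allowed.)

5

Order by finish time; keep every interval that doesn't clash with the previous kept one.
By end time: (1,2), (3,4), (2,5), (4,6), (3,7), (7,9), (7,10), (11,15).
Pick (1,2); next start ≥ 2 → (3,4); next start ≥ 4 → (4,6); next start ≥ 6 → (7,9); next start ≥ 9 → (11,15).
Selected 5 talks.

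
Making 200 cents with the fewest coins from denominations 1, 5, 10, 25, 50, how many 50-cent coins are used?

4

Use the largest denomination that fits, subtract, and repeat.
200 = 4×50
Count of 50: 4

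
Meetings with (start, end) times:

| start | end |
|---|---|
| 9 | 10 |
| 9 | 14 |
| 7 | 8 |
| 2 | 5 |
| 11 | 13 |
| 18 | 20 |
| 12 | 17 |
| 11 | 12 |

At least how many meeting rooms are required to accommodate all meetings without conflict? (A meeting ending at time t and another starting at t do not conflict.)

The answer is the maximum number of intervals overlapping at any instant.
Events (time:±→running): 2:+→1 5:-→0 7:+→1 8:-→0 9:+→1 9:+→2 10:-→1 11:+→2 11:+→3 … peak 3.

3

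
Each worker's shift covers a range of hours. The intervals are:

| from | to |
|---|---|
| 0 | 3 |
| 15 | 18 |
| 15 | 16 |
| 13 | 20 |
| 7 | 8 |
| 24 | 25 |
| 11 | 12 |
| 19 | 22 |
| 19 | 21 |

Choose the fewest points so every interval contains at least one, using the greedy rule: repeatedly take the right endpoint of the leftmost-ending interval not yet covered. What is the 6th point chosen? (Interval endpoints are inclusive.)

25

Process intervals by earliest right end; each time one isn't hit yet, stab at its right endpoint.
By right end: [0,3]  [7,8]  [11,12]  [15,16]  [15,18]  [13,20]  [19,21]  [19,22]  [24,25]
[0,3] uncovered → point at 3; [7,8] uncovered → point at 8; [11,12] uncovered → point at 12; [15,16] uncovered → point at 16; [19,21] uncovered → point at 21; [24,25] uncovered → point at 25.
Points: 3, 8, 12, 16, 21, 25 (6 total).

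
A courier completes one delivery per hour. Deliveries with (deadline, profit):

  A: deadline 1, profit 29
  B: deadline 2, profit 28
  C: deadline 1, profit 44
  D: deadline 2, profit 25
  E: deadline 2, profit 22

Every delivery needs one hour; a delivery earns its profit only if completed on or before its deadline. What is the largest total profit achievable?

72

Profit order: C=44 A=29 B=28 D=25 E=22
Assign: C→slot 1, A skipped, B→slot 2, D skipped, E skipped.
Slots: [1:C] [2:B]
Profit = 44 + 28 = 72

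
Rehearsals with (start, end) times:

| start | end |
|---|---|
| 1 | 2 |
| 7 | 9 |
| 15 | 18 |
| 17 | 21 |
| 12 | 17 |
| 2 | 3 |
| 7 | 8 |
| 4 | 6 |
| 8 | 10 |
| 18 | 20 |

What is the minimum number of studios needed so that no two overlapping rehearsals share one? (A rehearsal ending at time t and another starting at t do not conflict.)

The answer is the maximum number of intervals overlapping at any instant.
starts: [1, 2, 4, 7, 7, 8, 12, 15, 17, 18]
ends:   [2, 3, 6, 8, 9, 10, 17, 18, 20, 21]
s1→1 e2→0 s2→1 e3→0 s4→1 e6→0 s7→1 s7→2  — peak 2.

2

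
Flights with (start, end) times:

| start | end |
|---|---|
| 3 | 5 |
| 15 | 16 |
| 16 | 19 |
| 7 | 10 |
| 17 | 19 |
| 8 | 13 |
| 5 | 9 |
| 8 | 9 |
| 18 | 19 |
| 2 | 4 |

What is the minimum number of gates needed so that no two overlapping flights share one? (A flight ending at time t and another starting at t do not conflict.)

The answer is the maximum number of intervals overlapping at any instant.
Events (time:±→running): 2:+→1 3:+→2 4:-→1 5:-→0 5:+→1 7:+→2 8:+→3 8:+→4 … peak 4.

4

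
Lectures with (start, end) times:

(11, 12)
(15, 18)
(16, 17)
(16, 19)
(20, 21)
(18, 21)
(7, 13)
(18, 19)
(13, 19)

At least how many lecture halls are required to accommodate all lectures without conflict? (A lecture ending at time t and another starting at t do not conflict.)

starts: [7, 11, 13, 15, 16, 16, 18, 18, 20]
ends:   [12, 13, 17, 18, 19, 19, 19, 21, 21]
s7→1 s11→2 e12→1 e13→0 s13→1 s15→2 s16→3 s16→4  — peak 4.

4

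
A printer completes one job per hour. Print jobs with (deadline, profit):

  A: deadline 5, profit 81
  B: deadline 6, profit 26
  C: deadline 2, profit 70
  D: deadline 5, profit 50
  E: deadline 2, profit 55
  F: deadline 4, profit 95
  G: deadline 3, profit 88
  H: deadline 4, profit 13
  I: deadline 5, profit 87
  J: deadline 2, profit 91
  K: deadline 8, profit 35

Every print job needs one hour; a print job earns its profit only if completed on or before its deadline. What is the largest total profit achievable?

Profit order: F=95 J=91 G=88 I=87 A=81 C=70 E=55 D=50 K=35 B=26 H=13
Assign: F→slot 4, J→slot 2, G→slot 3, I→slot 5, A→slot 1, C skipped, E skipped, D skipped, K→slot 8, B→slot 6, H skipped.
Slots: [1:A] [2:J] [3:G] [4:F] [5:I] [6:B] [8:K]
Profit = 81 + 91 + 88 + 95 + 87 + 26 + 35 = 503

503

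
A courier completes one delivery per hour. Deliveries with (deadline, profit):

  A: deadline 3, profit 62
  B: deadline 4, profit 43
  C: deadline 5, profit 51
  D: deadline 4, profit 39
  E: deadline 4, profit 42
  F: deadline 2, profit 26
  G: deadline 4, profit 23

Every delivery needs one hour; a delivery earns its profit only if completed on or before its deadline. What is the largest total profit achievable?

237

Sort by profit descending; place each in the latest free slot ≤ its deadline.
Profit order: A=62 C=51 B=43 E=42 D=39 F=26 G=23
Assign: A→slot 3, C→slot 5, B→slot 4, E→slot 2, D→slot 1, F skipped, G skipped.
Slots: [1:D] [2:E] [3:A] [4:B] [5:C]
Profit = 39 + 42 + 62 + 43 + 51 = 237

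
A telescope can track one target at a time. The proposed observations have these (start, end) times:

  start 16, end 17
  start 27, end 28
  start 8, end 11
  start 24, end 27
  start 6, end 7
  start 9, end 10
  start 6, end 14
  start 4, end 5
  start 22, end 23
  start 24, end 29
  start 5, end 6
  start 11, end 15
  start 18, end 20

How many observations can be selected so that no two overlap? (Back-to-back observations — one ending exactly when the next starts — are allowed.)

Order by finish time; keep every interval that doesn't clash with the previous kept one.
Sorted by end: (4,5)  (5,6)  (6,7)  (9,10)  (8,11)  (6,14)  (11,15)  (16,17)  (18,20)  (22,23)  (24,27)  (27,28)  (24,29)
take (4,5); take (5,6); take (6,7); take (9,10); skip (8,11); take (11,15); take (16,17); take (18,20); take (22,23); take (24,27); take (27,28); skip (24,29).
Selected 10 observations.

10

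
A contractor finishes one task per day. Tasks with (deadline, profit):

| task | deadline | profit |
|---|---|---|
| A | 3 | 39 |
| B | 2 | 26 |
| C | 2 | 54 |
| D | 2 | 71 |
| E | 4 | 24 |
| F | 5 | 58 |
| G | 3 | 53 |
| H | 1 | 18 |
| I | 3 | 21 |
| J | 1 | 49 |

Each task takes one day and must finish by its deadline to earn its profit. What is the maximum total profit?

260

Profit order: D=71 F=58 C=54 G=53 J=49 A=39 B=26 E=24 I=21 H=18
Assign: D→slot 2, F→slot 5, C→slot 1, G→slot 3, J skipped, A skipped, B skipped, E→slot 4, I skipped, H skipped.
Slots: [1:C] [2:D] [3:G] [4:E] [5:F]
Profit = 54 + 71 + 53 + 24 + 58 = 260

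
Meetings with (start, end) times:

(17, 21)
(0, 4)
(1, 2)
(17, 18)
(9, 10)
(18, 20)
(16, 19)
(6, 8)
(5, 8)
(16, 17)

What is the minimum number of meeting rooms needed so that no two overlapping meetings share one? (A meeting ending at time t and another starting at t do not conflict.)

The answer is the maximum number of intervals overlapping at any instant.
Events (time:±→running): 0:+→1 1:+→2 2:-→1 4:-→0 5:+→1 6:+→2 8:-→1 8:-→0 9:+→1 10:-→0 16:+→1 16:+→2 17:-→1 17:+→2 17:+→3 … peak 3.

3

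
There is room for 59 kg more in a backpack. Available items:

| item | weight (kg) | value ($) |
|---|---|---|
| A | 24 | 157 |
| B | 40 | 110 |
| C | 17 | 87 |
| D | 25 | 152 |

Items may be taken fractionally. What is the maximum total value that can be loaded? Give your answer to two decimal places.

360.18

Greedy by value/weight ratio, highest first.
Ratios (sorted): A 6.54, D 6.08, C 5.12, B 2.75
take A (24 @ 157); take D (25 @ 152); take 10/17 of C → 51.18. Capacity used 59/59.
Total value = 360.18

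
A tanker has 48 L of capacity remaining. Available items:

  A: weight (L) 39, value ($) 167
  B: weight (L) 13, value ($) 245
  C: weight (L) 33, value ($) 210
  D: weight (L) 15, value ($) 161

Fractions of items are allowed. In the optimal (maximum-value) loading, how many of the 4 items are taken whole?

2

Ratios (sorted): B 18.85, D 10.73, C 6.36, A 4.28
take B (13 @ 245); take D (15 @ 161); take 20/33 of C → 127.27. Capacity used 48/48.
2 item(s) taken whole; one partial (take 20/33 of C).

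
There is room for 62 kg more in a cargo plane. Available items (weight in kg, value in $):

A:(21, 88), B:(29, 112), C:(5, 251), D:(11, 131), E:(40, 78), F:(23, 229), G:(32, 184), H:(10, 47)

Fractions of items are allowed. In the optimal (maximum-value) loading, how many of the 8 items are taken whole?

Sort by value per unit weight and fill in that order.
Ratios (sorted): C 50.20, D 11.91, F 9.96, G 5.75, H 4.70, A 4.19, B 3.86, E 1.95
take C (5 @ 251); take D (11 @ 131); take F (23 @ 229); take 23/32 of G → 132.25. Capacity used 62/62.
3 item(s) taken whole; one partial (take 23/32 of G).

3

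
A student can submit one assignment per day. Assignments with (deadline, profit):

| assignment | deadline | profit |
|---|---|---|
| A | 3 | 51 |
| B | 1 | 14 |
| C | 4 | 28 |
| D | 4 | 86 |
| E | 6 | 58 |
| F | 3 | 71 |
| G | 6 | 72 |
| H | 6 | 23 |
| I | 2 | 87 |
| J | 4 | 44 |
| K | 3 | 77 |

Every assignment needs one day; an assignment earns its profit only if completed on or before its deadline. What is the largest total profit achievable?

451

Profit order: I=87 D=86 K=77 G=72 F=71 E=58 A=51 J=44 C=28 H=23 B=14
Assign: I→slot 2, D→slot 4, K→slot 3, G→slot 6, F→slot 1, E→slot 5, A skipped, J skipped, C skipped, H skipped, B skipped.
Slots: [1:F] [2:I] [3:K] [4:D] [5:E] [6:G]
Profit = 71 + 87 + 77 + 86 + 58 + 72 = 451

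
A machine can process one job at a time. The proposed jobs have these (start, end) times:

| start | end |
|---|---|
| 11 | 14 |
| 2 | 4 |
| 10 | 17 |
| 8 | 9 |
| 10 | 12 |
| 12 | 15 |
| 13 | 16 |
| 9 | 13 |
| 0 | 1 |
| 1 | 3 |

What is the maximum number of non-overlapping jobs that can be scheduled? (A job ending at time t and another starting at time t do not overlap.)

Greedy by earliest finish: after sorting by end time, pick each interval compatible with the last pick.
Sorted by end: (0,1)  (1,3)  (2,4)  (8,9)  (10,12)  (9,13)  (11,14)  (12,15)  (13,16)  (10,17)
take (0,1); take (1,3); skip (2,4); take (8,9); take (10,12); skip (9,13); take (12,15).
Selected 5 jobs.

5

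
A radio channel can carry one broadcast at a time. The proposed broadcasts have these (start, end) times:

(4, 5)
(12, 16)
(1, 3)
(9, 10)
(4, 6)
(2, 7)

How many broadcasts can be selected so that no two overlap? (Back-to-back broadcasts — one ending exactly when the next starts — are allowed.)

Sort by end time and greedily take each interval whose start is ≥ the last chosen end.
Sorted by end: (1,3)  (4,5)  (4,6)  (2,7)  (9,10)  (12,16)
take (1,3); take (4,5); skip (2,7); take (9,10); take (12,16).
Selected 4 broadcasts.

4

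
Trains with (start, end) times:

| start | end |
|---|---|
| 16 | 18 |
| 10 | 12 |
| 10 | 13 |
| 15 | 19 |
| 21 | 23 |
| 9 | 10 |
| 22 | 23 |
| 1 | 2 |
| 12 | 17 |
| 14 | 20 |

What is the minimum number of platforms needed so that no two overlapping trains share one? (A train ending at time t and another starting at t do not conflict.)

Count concurrent intervals with a sweep; the peak is the room count.
Events (time:±→running): 1:+→1 2:-→0 9:+→1 10:-→0 10:+→1 10:+→2 12:-→1 12:+→2 13:-→1 14:+→2 15:+→3 16:+→4 … peak 4.

4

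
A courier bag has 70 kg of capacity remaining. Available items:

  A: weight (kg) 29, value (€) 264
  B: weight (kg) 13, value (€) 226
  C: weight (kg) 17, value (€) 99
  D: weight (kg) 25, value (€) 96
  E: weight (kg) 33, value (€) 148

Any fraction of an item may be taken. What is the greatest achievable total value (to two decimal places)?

Ratios (sorted): B 17.38, A 9.10, C 5.82, E 4.48, D 3.84
take B (13 @ 226); take A (29 @ 264); take C (17 @ 99); take 11/33 of E → 49.33. Capacity used 70/70.
Total value = 638.33

638.33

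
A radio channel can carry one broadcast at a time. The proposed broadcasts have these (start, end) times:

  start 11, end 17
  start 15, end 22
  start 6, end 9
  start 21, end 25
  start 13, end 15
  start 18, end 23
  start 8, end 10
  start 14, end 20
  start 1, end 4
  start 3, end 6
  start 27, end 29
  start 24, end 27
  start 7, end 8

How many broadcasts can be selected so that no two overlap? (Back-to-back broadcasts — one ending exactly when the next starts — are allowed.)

7

Order by finish time; keep every interval that doesn't clash with the previous kept one.
By end time: (1,4), (3,6), (7,8), (6,9), (8,10), (13,15), (11,17), (14,20), (15,22), (18,23), (21,25), (24,27), (27,29).
Pick (1,4); next start ≥ 4 → (7,8); next start ≥ 8 → (8,10); next start ≥ 10 → (13,15); next start ≥ 15 → (15,22); next start ≥ 22 → (24,27); next start ≥ 27 → (27,29).
Selected 7 broadcasts.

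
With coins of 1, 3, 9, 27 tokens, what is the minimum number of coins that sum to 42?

4

42 − 1×27→15 − 1×9→6 − 2×3→0
Total coins = 1 + 1 + 2 = 4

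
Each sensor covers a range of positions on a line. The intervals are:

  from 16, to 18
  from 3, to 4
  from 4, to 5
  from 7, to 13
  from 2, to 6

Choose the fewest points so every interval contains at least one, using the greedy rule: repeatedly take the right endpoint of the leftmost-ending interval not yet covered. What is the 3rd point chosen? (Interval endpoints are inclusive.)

Sorted: [3,4] [4,5] [2,6] [7,13] [16,18]
{[3,4],[4,5],[2,6]} hit by 4; {[7,13]} hit by 13; {[16,18]} hit by 18.
Points: 4, 13, 18 (3 total).

18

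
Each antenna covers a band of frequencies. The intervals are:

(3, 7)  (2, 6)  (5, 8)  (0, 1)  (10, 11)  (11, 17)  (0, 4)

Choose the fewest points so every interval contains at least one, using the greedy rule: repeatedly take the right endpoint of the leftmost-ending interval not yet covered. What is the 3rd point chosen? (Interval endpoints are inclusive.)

Process intervals by earliest right end; each time one isn't hit yet, stab at its right endpoint.
Sorted: [0,1] [0,4] [2,6] [3,7] [5,8] [10,11] [11,17]
{[0,1],[0,4]} hit by 1; {[2,6],[3,7],[5,8]} hit by 6; {[10,11],[11,17]} hit by 11.
Points: 1, 6, 11 (3 total).

11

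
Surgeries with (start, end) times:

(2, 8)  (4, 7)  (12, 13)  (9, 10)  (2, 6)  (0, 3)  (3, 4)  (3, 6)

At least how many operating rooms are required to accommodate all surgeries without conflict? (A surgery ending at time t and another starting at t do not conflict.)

4

Events (time:±→running): 0:+→1 2:+→2 2:+→3 3:-→2 3:+→3 3:+→4 … peak 4.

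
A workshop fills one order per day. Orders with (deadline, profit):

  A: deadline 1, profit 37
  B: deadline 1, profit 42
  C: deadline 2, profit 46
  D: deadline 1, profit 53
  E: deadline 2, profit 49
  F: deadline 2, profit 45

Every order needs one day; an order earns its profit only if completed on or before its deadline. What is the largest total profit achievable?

102

By profit: D(d1,53), E(d2,49), C(d2,46), F(d2,45), B(d1,42), A(d1,37)
D→slot 1; E→slot 2; C skipped; F skipped; B skipped; A skipped.
Profit = 53 + 49 = 102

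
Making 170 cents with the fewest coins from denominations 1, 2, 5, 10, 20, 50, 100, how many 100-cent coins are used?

Greedy: take as many of the largest coin as possible, then repeat with the remainder.
170 = 1×100 + 1×50 + 1×20
Count of 100: 1

1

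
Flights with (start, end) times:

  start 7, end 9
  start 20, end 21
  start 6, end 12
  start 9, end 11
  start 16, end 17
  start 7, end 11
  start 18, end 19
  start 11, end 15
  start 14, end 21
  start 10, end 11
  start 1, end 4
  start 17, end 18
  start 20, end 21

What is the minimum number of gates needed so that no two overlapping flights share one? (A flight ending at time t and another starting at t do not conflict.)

4

Events (time:±→running): 1:+→1 4:-→0 6:+→1 7:+→2 7:+→3 9:-→2 9:+→3 10:+→4 … peak 4.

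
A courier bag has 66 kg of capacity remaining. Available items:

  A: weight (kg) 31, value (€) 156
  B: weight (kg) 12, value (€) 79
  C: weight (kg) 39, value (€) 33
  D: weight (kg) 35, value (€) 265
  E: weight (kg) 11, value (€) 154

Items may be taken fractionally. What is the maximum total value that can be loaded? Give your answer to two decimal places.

538.26

Greedy by value/weight ratio, highest first.
Ratios (sorted): E 14.00, D 7.57, B 6.58, A 5.03, C 0.85
take E (11 @ 154); take D (35 @ 265); take B (12 @ 79); take 8/31 of A → 40.26. Capacity used 66/66.
Total value = 538.26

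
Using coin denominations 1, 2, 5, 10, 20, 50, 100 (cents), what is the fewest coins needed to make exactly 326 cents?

6

Use the largest denomination that fits, subtract, and repeat.
326 = 3×100 + 1×20 + 1×5 + 1×1
Total coins = 3 + 1 + 1 + 1 = 6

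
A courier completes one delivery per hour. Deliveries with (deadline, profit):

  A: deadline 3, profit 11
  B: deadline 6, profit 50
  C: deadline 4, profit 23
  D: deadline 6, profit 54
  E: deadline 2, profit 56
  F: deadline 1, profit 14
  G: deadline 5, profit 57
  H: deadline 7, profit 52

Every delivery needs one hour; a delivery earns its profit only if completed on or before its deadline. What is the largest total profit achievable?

By profit: G(d5,57), E(d2,56), D(d6,54), H(d7,52), B(d6,50), C(d4,23), F(d1,14), A(d3,11)
G→slot 5; E→slot 2; D→slot 6; H→slot 7; B→slot 4; C→slot 3; F→slot 1; A skipped.
Profit = 14 + 56 + 23 + 50 + 57 + 54 + 52 = 306

306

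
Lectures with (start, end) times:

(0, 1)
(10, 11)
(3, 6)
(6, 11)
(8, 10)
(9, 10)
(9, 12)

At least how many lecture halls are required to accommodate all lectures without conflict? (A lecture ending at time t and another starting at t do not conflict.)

4

The answer is the maximum number of intervals overlapping at any instant.
starts: [0, 3, 6, 8, 9, 9, 10]
ends:   [1, 6, 10, 10, 11, 11, 12]
s0→1 e1→0 s3→1 e6→0 s6→1 s8→2 s9→3 s9→4  — peak 4.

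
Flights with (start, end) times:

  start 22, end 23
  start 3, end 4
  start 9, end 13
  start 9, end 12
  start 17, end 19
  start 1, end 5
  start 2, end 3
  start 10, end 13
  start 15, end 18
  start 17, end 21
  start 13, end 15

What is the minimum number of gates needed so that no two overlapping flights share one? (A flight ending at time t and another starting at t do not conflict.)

Events (time:±→running): 1:+→1 2:+→2 3:-→1 3:+→2 4:-→1 5:-→0 9:+→1 9:+→2 10:+→3 … peak 3.

3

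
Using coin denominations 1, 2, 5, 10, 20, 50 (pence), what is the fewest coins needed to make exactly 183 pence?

Greedy: take as many of the largest coin as possible, then repeat with the remainder.
183 − 3×50→33 − 1×20→13 − 1×10→3 − 1×2→1 − 1×1→0
Total coins = 3 + 1 + 1 + 1 + 1 = 7

7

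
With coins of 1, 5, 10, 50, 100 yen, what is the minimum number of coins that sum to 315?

5

Use the largest denomination that fits, subtract, and repeat.
315 = 3×100 + 1×10 + 1×5
Total coins = 3 + 1 + 1 = 5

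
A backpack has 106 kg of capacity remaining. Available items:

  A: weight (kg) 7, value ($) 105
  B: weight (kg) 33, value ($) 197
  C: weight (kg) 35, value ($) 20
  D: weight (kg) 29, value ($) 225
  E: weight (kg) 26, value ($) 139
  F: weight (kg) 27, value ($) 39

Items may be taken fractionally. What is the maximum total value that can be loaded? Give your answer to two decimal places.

681.89

Sort by value per unit weight and fill in that order.
Ratios (sorted): A 15.00, D 7.76, B 5.97, E 5.35, F 1.44, C 0.57
take A (7 @ 105); take D (29 @ 225); take B (33 @ 197); take E (26 @ 139); take 11/27 of F → 15.89. Capacity used 106/106.
Total value = 681.89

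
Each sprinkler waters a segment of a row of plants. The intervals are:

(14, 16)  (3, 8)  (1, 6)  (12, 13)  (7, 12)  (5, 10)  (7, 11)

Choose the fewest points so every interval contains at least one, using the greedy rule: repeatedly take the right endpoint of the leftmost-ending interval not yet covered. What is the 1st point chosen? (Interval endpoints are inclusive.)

6

Process intervals by earliest right end; each time one isn't hit yet, stab at its right endpoint.
By right end: [1,6]  [3,8]  [5,10]  [7,11]  [7,12]  [12,13]  [14,16]
[1,6] uncovered → point at 6; [7,11] uncovered → point at 11; [12,13] uncovered → point at 13; [14,16] uncovered → point at 16.
Points: 6, 11, 13, 16 (4 total).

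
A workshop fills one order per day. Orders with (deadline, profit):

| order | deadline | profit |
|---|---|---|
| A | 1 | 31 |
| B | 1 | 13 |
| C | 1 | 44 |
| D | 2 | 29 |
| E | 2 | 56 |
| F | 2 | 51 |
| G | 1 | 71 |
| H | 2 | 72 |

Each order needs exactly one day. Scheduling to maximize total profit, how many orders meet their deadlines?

2

By profit: H(d2,72), G(d1,71), E(d2,56), F(d2,51), C(d1,44), A(d1,31), D(d2,29), B(d1,13)
H→slot 2; G→slot 1; E skipped; F skipped; C skipped; A skipped; D skipped; B skipped.
2 of 8 scheduled.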